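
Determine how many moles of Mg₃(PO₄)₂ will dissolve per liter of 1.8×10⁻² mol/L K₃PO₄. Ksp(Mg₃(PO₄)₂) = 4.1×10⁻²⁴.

7.8×10⁻⁸ M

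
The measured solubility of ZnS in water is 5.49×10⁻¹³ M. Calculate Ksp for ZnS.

Ksp = 3.01×10⁻²⁵

ZnS(s) ⇌ Zn²⁺(aq) + S²⁻(aq)
For each mole of ZnS that dissolves per liter, [Zn²⁺] = s and [S²⁻] = s; let s denote this solubility.
Ksp = [Zn²⁺][S²⁻] = s · s = s^2
Ksp = (5.49×10⁻¹³)^2 = 3.01×10⁻²⁵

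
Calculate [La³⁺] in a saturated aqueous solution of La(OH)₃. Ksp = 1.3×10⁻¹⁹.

8.3×10⁻⁶ M

La(OH)₃(s) ⇌ La³⁺(aq) + 3 OH⁻(aq)
Call the molar solubility s, so that [La³⁺] = s and [OH⁻] = 3s.
Ksp = [La³⁺][OH⁻]^3 = s · (3s)^3 = 27s^4 = 1.3×10⁻¹⁹
s = 8.3×10⁻⁶ mol L⁻¹
[La³⁺] = s = 8.3×10⁻⁶ mol L⁻¹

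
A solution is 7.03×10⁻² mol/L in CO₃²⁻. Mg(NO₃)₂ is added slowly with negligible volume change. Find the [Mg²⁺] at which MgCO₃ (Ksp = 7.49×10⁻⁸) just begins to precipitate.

1.07×10⁻⁶ M

The threshold for precipitation is Q = Ksp.
MgCO₃(s) ⇌ Mg²⁺(aq) + CO₃²⁻(aq)
Ksp = [Mg²⁺][CO₃²⁻] = [Mg²⁺](7.03×10⁻²)
[Mg²⁺] = 7.49×10⁻⁸ / (7.03×10⁻²) = 1.07×10⁻⁶
[Mg²⁺] = 1.07×10⁻⁶ mol/L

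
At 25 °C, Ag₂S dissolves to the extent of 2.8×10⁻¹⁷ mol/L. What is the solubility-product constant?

Ksp = 8.8×10⁻⁵⁰

Ag₂S(s) ⇌ 2 Ag⁺(aq) + S²⁻(aq)
With molar solubility s: [Ag⁺] = 2s, [S²⁻] = s.
Ksp = [Ag⁺]^2[S²⁻] = (2s)^2 · s = 4s^3
Ksp = 4 × (2.8×10⁻¹⁷)^3 = 8.8×10⁻⁵⁰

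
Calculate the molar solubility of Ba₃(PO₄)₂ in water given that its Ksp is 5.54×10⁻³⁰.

5.52×10⁻⁷ M

Ba₃(PO₄)₂(s) ⇌ 3 Ba²⁺(aq) + 2 PO₄³⁻(aq)
Call the molar solubility s, so that [Ba²⁺] = 3s and [PO₄³⁻] = 2s.
Ksp = [Ba²⁺]^3[PO₄³⁻]^2 = (3s)^3 · (2s)^2 = 108s^5
108s^5 = 5.54×10⁻³⁰  ⇒  s^5 = 5.13×10⁻³²
s = 5.52×10⁻⁷ mol L⁻¹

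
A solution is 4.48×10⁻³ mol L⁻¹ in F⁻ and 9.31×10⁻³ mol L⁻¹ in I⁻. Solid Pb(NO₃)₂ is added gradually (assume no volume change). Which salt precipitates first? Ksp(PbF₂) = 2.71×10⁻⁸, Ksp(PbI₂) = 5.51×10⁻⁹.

Precipitation of each salt begins when its ion product equals Ksp.
For PbF₂: [Pb²⁺] = (Ksp/[F⁻]^2) = 1.35×10⁻³ mol L⁻¹
For PbI₂: [Pb²⁺] = (Ksp/[I⁻]^2) = 6.36×10⁻⁵ mol L⁻¹
PbI₂ requires the lower [Pb²⁺], so it precipitates first.

PbI₂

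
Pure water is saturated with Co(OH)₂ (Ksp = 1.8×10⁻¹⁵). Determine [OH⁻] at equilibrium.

1.5×10⁻⁵ M

Co(OH)₂(s) ⇌ Co²⁺(aq) + 2 OH⁻(aq)
With molar solubility s: [Co²⁺] = s, [OH⁻] = 2s.
Ksp = [Co²⁺][OH⁻]^2 = s · (2s)^2 = 4s^3 = 1.8×10⁻¹⁵
s = 7.7×10⁻⁶ M
[OH⁻] = 2s = 1.5×10⁻⁵ M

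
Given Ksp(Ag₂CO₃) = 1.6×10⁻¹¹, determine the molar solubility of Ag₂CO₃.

Ag₂CO₃(s) ⇌ 2 Ag⁺(aq) + CO₃²⁻(aq)
With molar solubility s: [Ag⁺] = 2s, [CO₃²⁻] = s.
Ksp = [Ag⁺]^2[CO₃²⁻] = (2s)^2 · s = 4s^3
4s^3 = 1.6×10⁻¹¹  ⇒  s^3 = 4.0×10⁻¹²
Taking the 3rd root, s = 1.6×10⁻⁴ mol L⁻¹.

1.6×10⁻⁴ M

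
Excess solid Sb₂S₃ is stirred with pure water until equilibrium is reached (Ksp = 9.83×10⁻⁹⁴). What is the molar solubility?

9.81×10⁻²⁰ M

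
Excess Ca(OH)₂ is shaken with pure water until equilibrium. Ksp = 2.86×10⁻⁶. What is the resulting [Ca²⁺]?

8.94×10⁻³ M

Ca(OH)₂(s) ⇌ Ca²⁺(aq) + 2 OH⁻(aq)
If s mol/L of Ca(OH)₂ dissolves, [Ca²⁺] = s and [OH⁻] = 2s.
Ksp = [Ca²⁺][OH⁻]^2 = s · (2s)^2 = 4s^3 = 2.86×10⁻⁶
s = 8.94×10⁻³ mol L⁻¹
[Ca²⁺] = s = 8.94×10⁻³ mol L⁻¹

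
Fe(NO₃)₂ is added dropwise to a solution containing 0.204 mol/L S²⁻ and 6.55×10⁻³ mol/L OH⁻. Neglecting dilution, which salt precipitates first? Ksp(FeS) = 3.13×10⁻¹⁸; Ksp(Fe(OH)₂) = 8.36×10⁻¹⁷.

FeS

The threshold for precipitation is Q = Ksp.
For FeS: [Fe²⁺] = (Ksp/[S²⁻]) = 1.53×10⁻¹⁷ mol/L
For Fe(OH)₂: [Fe²⁺] = (Ksp/[OH⁻]^2) = 1.95×10⁻¹² mol/L
Since FeS needs less Fe²⁺ to reach saturation, it precipitates first.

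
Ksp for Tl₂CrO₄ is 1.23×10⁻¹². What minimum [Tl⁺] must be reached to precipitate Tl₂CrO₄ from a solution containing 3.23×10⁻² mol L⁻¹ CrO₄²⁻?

6.17×10⁻⁶ M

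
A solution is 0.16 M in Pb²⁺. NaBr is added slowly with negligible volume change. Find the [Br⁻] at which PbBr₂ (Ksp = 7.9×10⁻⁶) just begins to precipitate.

7.0×10⁻³ M

Precipitation begins when Q = Ksp.
PbBr₂(s) ⇌ Pb²⁺(aq) + 2 Br⁻(aq)
Ksp = [Pb²⁺][Br⁻]^2 = [Br⁻]^2(0.16)
[Br⁻]^2 = 7.9×10⁻⁶ / (0.16) = 4.9×10⁻⁵
[Br⁻] = 7.0×10⁻³ M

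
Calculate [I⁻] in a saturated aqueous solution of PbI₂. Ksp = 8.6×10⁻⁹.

PbI₂(s) ⇌ Pb²⁺(aq) + 2 I⁻(aq)
If s mol/L of PbI₂ dissolves, [Pb²⁺] = s and [I⁻] = 2s.
Ksp = [Pb²⁺][I⁻]^2 = s · (2s)^2 = 4s^3 = 8.6×10⁻⁹
s = 1.3×10⁻³ mol L⁻¹
[I⁻] = 2s = 2.6×10⁻³ mol L⁻¹

2.6×10⁻³ M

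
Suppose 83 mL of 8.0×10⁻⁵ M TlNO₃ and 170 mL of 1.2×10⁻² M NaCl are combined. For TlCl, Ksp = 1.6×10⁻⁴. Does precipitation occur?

The combined volume is 253 mL.
[Tl⁺] = (8.0×10⁻⁵)(83)/253 = 2.6×10⁻⁵ M
[Cl⁻] = (1.2×10⁻²)(170)/253 = 8.1×10⁻³ M
Q = [Tl⁺][Cl⁻] = 2.1×10⁻⁷
Q < Ksp (2.1×10⁻⁷ vs 1.6×10⁻⁴); the solution remains unsaturated and no precipitate forms.

No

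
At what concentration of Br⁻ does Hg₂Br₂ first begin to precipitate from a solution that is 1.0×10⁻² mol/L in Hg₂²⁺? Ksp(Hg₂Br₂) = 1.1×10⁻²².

The threshold for precipitation is Q = Ksp.
Hg₂Br₂(s) ⇌ Hg₂²⁺(aq) + 2 Br⁻(aq)
Ksp = [Hg₂²⁺][Br⁻]^2 = [Br⁻]^2(1.0×10⁻²)
[Br⁻]^2 = 1.1×10⁻²² / (1.0×10⁻²) = 1.1×10⁻²⁰
[Br⁻] = 1.0×10⁻¹⁰ mol/L

1.0×10⁻¹⁰ M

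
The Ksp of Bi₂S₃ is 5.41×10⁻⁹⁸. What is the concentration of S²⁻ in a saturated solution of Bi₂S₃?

4.14×10⁻²⁰ M

Bi₂S₃(s) ⇌ 2 Bi³⁺(aq) + 3 S²⁻(aq)
Let s be the molar solubility. Then [Bi³⁺] = 2s and [S²⁻] = 3s.
Ksp = [Bi³⁺]^2[S²⁻]^3 = (2s)^2 · (3s)^3 = 108s^5 = 5.41×10⁻⁹⁸
s = 1.38×10⁻²⁰ mol L⁻¹
[S²⁻] = 3s = 4.14×10⁻²⁰ mol L⁻¹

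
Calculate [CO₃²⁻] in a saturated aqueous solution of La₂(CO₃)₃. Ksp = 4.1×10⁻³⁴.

2.5×10⁻⁷ M

La₂(CO₃)₃(s) ⇌ 2 La³⁺(aq) + 3 CO₃²⁻(aq)
Let s be the molar solubility. Then [La³⁺] = 2s and [CO₃²⁻] = 3s.
Ksp = [La³⁺]^2[CO₃²⁻]^3 = (2s)^2 · (3s)^3 = 108s^5 = 4.1×10⁻³⁴
s = 8.2×10⁻⁸ M
[CO₃²⁻] = 3s = 2.5×10⁻⁷ M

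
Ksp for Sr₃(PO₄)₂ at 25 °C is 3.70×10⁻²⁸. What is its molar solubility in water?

1.28×10⁻⁶ M

Sr₃(PO₄)₂(s) ⇌ 3 Sr²⁺(aq) + 2 PO₄³⁻(aq)
For each mole of Sr₃(PO₄)₂ that dissolves per liter, [Sr²⁺] = 3s and [PO₄³⁻] = 2s; let s denote this solubility.
Ksp = [Sr²⁺]^3[PO₄³⁻]^2 = (3s)^3 · (2s)^2 = 108s^5
108s^5 = 3.70×10⁻²⁸  ⇒  s^5 = 3.43×10⁻³⁰
s = 1.28×10⁻⁶ mol L⁻¹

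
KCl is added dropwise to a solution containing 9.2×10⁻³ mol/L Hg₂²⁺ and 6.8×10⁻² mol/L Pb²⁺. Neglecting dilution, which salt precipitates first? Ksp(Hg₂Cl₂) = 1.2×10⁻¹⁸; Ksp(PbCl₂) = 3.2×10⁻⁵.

Precipitation of each salt begins when its ion product equals Ksp.
For Hg₂Cl₂: [Cl⁻] = (Ksp/[Hg₂²⁺])^(1/2) = 1.1×10⁻⁸ mol/L
For PbCl₂: [Cl⁻] = (Ksp/[Pb²⁺])^(1/2) = 2.2×10⁻² mol/L
The smaller threshold [Cl⁻] is reached first, so Hg₂Cl₂ precipitates first.

Hg₂Cl₂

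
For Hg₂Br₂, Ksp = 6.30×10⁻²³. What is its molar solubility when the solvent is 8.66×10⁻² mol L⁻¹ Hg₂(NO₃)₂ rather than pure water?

Hg₂Br₂(s) ⇌ Hg₂²⁺(aq) + 2 Br⁻(aq)
Let s be the solubility of Hg₂Br₂ here. The common ion gives [Hg₂²⁺] ≈ 8.66×10⁻² mol L⁻¹, and [Br⁻] = 2s.
Ksp = [Hg₂²⁺][Br⁻]^2 = (8.66×10⁻²)(2s)^2
(2s)^2 = 6.30×10⁻²³ / (8.66×10⁻²) = 7.27×10⁻²²
s = 1.35×10⁻¹¹ mol L⁻¹

1.35×10⁻¹¹ M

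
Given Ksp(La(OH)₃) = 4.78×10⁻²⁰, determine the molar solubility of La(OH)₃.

6.49×10⁻⁶ M

La(OH)₃(s) ⇌ La³⁺(aq) + 3 OH⁻(aq)
For each mole of La(OH)₃ that dissolves per liter, [La³⁺] = s and [OH⁻] = 3s; let s denote this solubility.
Ksp = [La³⁺][OH⁻]^3 = s · (3s)^3 = 27s^4
27s^4 = 4.78×10⁻²⁰  ⇒  s^4 = 1.77×10⁻²¹
Taking the 4th root, s = 6.49×10⁻⁶ M.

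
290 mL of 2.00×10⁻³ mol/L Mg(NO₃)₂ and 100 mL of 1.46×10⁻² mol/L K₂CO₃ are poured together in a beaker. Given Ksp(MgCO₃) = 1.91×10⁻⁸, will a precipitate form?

Yes

The combined volume is 390 mL.
[Mg²⁺] = (2.00×10⁻³)(290)/390 = 1.49×10⁻³ mol/L
[CO₃²⁻] = (1.46×10⁻²)(100)/390 = 3.74×10⁻³ mol/L
Q = [Mg²⁺][CO₃²⁻] = 5.57×10⁻⁶
Q = 5.57×10⁻⁶ > Ksp = 1.91×10⁻⁸, so the solution is supersaturated and MgCO₃ precipitates.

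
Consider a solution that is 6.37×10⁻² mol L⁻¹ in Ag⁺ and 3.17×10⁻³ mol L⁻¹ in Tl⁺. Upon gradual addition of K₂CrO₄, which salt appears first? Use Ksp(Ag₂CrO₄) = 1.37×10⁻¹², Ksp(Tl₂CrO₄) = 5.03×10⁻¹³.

Each salt precipitates once Q = Ksp for that salt.
For Ag₂CrO₄: [CrO₄²⁻] = (Ksp/[Ag⁺]^2) = 3.38×10⁻¹⁰ mol L⁻¹
For Tl₂CrO₄: [CrO₄²⁻] = (Ksp/[Tl⁺]^2) = 5.01×10⁻⁸ mol L⁻¹
Ag₂CrO₄ requires the lower [CrO₄²⁻], so it precipitates first.

Ag₂CrO₄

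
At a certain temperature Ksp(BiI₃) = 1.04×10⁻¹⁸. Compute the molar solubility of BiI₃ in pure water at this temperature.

BiI₃(s) ⇌ Bi³⁺(aq) + 3 I⁻(aq)
If s mol/L of BiI₃ dissolves, [Bi³⁺] = s and [I⁻] = 3s.
Ksp = [Bi³⁺][I⁻]^3 = s · (3s)^3 = 27s^4
27s^4 = 1.04×10⁻¹⁸  ⇒  s^4 = 3.85×10⁻²⁰
s = 1.40×10⁻⁵ M

1.40×10⁻⁵ M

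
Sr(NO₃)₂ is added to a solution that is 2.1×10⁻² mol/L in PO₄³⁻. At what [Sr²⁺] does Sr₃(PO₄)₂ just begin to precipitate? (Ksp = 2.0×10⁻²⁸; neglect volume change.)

7.7×10⁻⁹ M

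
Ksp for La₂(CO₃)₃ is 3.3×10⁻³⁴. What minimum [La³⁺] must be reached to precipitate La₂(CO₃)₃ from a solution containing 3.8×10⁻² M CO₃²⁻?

2.5×10⁻¹⁵ M

Each salt precipitates once Q = Ksp for that salt.
La₂(CO₃)₃(s) ⇌ 2 La³⁺(aq) + 3 CO₃²⁻(aq)
Ksp = [La³⁺]^2[CO₃²⁻]^3 = [La³⁺]^2(3.8×10⁻²)^3
[La³⁺]^2 = 3.3×10⁻³⁴ / (3.8×10⁻²)^3 = 6.0×10⁻³⁰
[La³⁺] = 2.5×10⁻¹⁵ M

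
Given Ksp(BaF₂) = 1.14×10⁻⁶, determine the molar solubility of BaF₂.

6.58×10⁻³ M

BaF₂(s) ⇌ Ba²⁺(aq) + 2 F⁻(aq)
For each mole of BaF₂ that dissolves per liter, [Ba²⁺] = s and [F⁻] = 2s; let s denote this solubility.
Ksp = [Ba²⁺][F⁻]^2 = s · (2s)^2 = 4s^3
4s^3 = 1.14×10⁻⁶  ⇒  s^3 = 2.85×10⁻⁷
Taking the 3rd root, s = 6.58×10⁻³ mol L⁻¹.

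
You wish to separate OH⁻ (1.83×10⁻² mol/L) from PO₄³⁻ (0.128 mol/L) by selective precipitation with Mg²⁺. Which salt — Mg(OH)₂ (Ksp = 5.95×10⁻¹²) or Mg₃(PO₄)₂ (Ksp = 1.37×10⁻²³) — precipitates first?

Mg(OH)₂

Precipitation of each salt begins when its ion product equals Ksp.
For Mg(OH)₂: [Mg²⁺] = (Ksp/[OH⁻]^2) = 1.78×10⁻⁸ mol/L
For Mg₃(PO₄)₂: [Mg²⁺] = (Ksp/[PO₄³⁻]^2)^(1/3) = 9.42×10⁻⁸ mol/L
The smaller threshold [Mg²⁺] is reached first, so Mg(OH)₂ precipitates first.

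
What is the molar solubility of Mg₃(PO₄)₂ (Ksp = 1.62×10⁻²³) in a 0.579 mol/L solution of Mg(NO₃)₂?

4.57×10⁻¹² M

Mg₃(PO₄)₂(s) ⇌ 3 Mg²⁺(aq) + 2 PO₄³⁻(aq)
The solution already contains Mg²⁺ at 0.579 mol/L. Let s be the molar solubility of Mg₃(PO₄)₂.
[Mg²⁺] ≈ 0.579 mol/L (common ion dominates); [PO₄³⁻] = 2s.
Ksp = [Mg²⁺]^3[PO₄³⁻]^2 = (0.579)^3(2s)^2
(2s)^2 = 1.62×10⁻²³ / (0.579)^3 = 8.35×10⁻²³
s = 4.57×10⁻¹² mol/L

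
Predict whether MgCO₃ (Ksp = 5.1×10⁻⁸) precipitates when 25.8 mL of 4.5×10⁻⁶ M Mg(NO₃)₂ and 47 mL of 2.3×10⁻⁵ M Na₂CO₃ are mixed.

No

The combined volume is 72.8 mL.
[Mg²⁺] = (4.5×10⁻⁶)(25.8)/72.8 = 1.6×10⁻⁶ M
[CO₃²⁻] = (2.3×10⁻⁵)(47)/72.8 = 1.5×10⁻⁵ M
Q = [Mg²⁺][CO₃²⁻] = 2.4×10⁻¹¹
Since Q (2.4×10⁻¹¹) is less than Ksp (5.1×10⁻⁸), no MgCO₃ precipitates.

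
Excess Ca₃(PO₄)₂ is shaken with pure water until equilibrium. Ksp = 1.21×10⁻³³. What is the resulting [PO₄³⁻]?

2.05×10⁻⁷ M

Ca₃(PO₄)₂(s) ⇌ 3 Ca²⁺(aq) + 2 PO₄³⁻(aq)
With molar solubility s: [Ca²⁺] = 3s, [PO₄³⁻] = 2s.
Ksp = [Ca²⁺]^3[PO₄³⁻]^2 = (3s)^3 · (2s)^2 = 108s^5 = 1.21×10⁻³³
s = 1.02×10⁻⁷ mol/L
[PO₄³⁻] = 2s = 2.05×10⁻⁷ mol/L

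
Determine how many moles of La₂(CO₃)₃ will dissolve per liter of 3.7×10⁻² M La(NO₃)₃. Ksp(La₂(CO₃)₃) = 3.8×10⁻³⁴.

2.2×10⁻¹¹ M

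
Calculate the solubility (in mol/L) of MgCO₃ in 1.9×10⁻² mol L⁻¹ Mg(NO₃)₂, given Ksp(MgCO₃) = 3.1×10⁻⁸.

1.6×10⁻⁶ M

MgCO₃(s) ⇌ Mg²⁺(aq) + CO₃²⁻(aq)
Mg²⁺ is already present at 1.9×10⁻² mol L⁻¹. If s mol/L of MgCO₃ dissolves, [CO₃²⁻] = s while [Mg²⁺] ≈ 1.9×10⁻² mol L⁻¹.
Ksp = [Mg²⁺][CO₃²⁻] = (1.9×10⁻²)s
s = 3.1×10⁻⁸ / (1.9×10⁻²) = 1.6×10⁻⁶
s = 1.6×10⁻⁶ mol L⁻¹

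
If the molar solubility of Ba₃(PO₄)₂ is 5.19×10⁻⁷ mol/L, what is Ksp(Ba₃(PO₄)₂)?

Ksp = 4.07×10⁻³⁰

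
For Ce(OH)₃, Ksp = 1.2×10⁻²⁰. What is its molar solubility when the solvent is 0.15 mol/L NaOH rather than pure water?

Ce(OH)₃(s) ⇌ Ce³⁺(aq) + 3 OH⁻(aq)
Let s be the solubility of Ce(OH)₃ here. The common ion gives [OH⁻] ≈ 0.15 mol/L, and [Ce³⁺] = s.
Ksp = [Ce³⁺][OH⁻]^3 = s(0.15)^3
s = 1.2×10⁻²⁰ / (0.15)^3 = 3.6×10⁻¹⁸
s = 3.6×10⁻¹⁸ mol/L

3.6×10⁻¹⁸ M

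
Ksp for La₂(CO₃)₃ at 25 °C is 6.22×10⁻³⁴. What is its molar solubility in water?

La₂(CO₃)₃(s) ⇌ 2 La³⁺(aq) + 3 CO₃²⁻(aq)
Let s be the molar solubility. Then [La³⁺] = 2s and [CO₃²⁻] = 3s.
Ksp = [La³⁺]^2[CO₃²⁻]^3 = (2s)^2 · (3s)^3 = 108s^5
108s^5 = 6.22×10⁻³⁴  ⇒  s^5 = 5.76×10⁻³⁶
s = (5.76×10⁻³⁶)^(1/5) = 8.96×10⁻⁸ mol L⁻¹

8.96×10⁻⁸ M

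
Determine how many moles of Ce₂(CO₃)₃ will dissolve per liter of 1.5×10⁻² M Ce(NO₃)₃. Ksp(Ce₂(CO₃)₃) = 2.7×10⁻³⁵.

Ce₂(CO₃)₃(s) ⇌ 2 Ce³⁺(aq) + 3 CO₃²⁻(aq)
Let s be the solubility of Ce₂(CO₃)₃ here. The common ion gives [Ce³⁺] ≈ 1.5×10⁻² M, and [CO₃²⁻] = 3s.
Ksp = [Ce³⁺]^2[CO₃²⁻]^3 = (1.5×10⁻²)^2(3s)^3
(3s)^3 = 2.7×10⁻³⁵ / (1.5×10⁻²)^2 = 1.2×10⁻³¹
s = 1.6×10⁻¹¹ M

1.6×10⁻¹¹ M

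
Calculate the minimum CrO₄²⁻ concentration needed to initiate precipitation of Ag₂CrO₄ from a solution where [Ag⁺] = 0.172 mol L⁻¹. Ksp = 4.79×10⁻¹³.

Precipitation begins when Q = Ksp.
Ag₂CrO₄(s) ⇌ 2 Ag⁺(aq) + CrO₄²⁻(aq)
Ksp = [Ag⁺]^2[CrO₄²⁻] = [CrO₄²⁻](0.172)^2
[CrO₄²⁻] = 4.79×10⁻¹³ / (0.172)^2 = 1.62×10⁻¹¹
[CrO₄²⁻] = 1.62×10⁻¹¹ mol L⁻¹

1.62×10⁻¹¹ M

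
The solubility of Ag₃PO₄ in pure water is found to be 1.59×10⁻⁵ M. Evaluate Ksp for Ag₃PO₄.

Ksp = 1.73×10⁻¹⁸

Ag₃PO₄(s) ⇌ 3 Ag⁺(aq) + PO₄³⁻(aq)
If s mol/L of Ag₃PO₄ dissolves, [Ag⁺] = 3s and [PO₄³⁻] = s.
Ksp = [Ag⁺]^3[PO₄³⁻] = (3s)^3 · s = 27s^4
Ksp = 27 × (1.59×10⁻⁵)^4 = 1.73×10⁻¹⁸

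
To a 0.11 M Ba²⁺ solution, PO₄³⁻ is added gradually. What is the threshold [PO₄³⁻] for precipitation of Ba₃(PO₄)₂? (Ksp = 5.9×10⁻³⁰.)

6.7×10⁻¹⁴ M

Each salt precipitates once Q = Ksp for that salt.
Ba₃(PO₄)₂(s) ⇌ 3 Ba²⁺(aq) + 2 PO₄³⁻(aq)
Ksp = [Ba²⁺]^3[PO₄³⁻]^2 = [PO₄³⁻]^2(0.11)^3
[PO₄³⁻]^2 = 5.9×10⁻³⁰ / (0.11)^3 = 4.4×10⁻²⁷
[PO₄³⁻] = 6.7×10⁻¹⁴ M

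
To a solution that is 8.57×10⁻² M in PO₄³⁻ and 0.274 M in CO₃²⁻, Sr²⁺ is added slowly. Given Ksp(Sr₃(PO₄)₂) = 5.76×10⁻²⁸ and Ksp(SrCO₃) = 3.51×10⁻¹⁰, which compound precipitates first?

SrCO₃

Each salt precipitates once Q = Ksp for that salt.
For Sr₃(PO₄)₂: [Sr²⁺] = (Ksp/[PO₄³⁻]^2)^(1/3) = 4.28×10⁻⁹ M
For SrCO₃: [Sr²⁺] = (Ksp/[CO₃²⁻]) = 1.28×10⁻⁹ M
SrCO₃ requires the lower [Sr²⁺], so it precipitates first.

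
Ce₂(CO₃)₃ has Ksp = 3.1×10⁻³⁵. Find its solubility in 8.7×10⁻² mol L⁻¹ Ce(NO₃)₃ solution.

Ce₂(CO₃)₃(s) ⇌ 2 Ce³⁺(aq) + 3 CO₃²⁻(aq)
With Ce³⁺ already at 8.7×10⁻² mol L⁻¹ and s small, take [Ce³⁺] ≈ 8.7×10⁻² mol L⁻¹ and [CO₃²⁻] = 3s.
Ksp = [Ce³⁺]^2[CO₃²⁻]^3 = (8.7×10⁻²)^2(3s)^3
(3s)^3 = 3.1×10⁻³⁵ / (8.7×10⁻²)^2 = 4.1×10⁻³³
s = 5.3×10⁻¹² mol L⁻¹

5.3×10⁻¹² M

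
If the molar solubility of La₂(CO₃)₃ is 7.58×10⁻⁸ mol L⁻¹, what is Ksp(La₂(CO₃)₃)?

Ksp = 2.70×10⁻³⁴

La₂(CO₃)₃(s) ⇌ 2 La³⁺(aq) + 3 CO₃²⁻(aq)
Let s be the molar solubility. Then [La³⁺] = 2s and [CO₃²⁻] = 3s.
Ksp = [La³⁺]^2[CO₃²⁻]^3 = (2s)^2 · (3s)^3 = 108s^5
Ksp = 108 × (7.58×10⁻⁸)^5 = 2.70×10⁻³⁴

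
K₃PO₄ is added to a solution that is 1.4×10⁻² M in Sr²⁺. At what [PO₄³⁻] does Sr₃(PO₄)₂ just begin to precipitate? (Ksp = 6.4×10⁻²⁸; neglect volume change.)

The threshold for precipitation is Q = Ksp.
Sr₃(PO₄)₂(s) ⇌ 3 Sr²⁺(aq) + 2 PO₄³⁻(aq)
Ksp = [Sr²⁺]^3[PO₄³⁻]^2 = [PO₄³⁻]^2(1.4×10⁻²)^3
[PO₄³⁻]^2 = 6.4×10⁻²⁸ / (1.4×10⁻²)^3 = 2.3×10⁻²²
[PO₄³⁻] = 1.5×10⁻¹¹ M

1.5×10⁻¹¹ M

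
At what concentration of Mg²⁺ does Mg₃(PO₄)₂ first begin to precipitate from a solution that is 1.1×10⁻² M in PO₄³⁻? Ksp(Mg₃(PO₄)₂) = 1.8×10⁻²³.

5.3×10⁻⁷ M

A salt starts to precipitate once the ion product Q reaches its Ksp.
Mg₃(PO₄)₂(s) ⇌ 3 Mg²⁺(aq) + 2 PO₄³⁻(aq)
Ksp = [Mg²⁺]^3[PO₄³⁻]^2 = [Mg²⁺]^3(1.1×10⁻²)^2
[Mg²⁺]^3 = 1.8×10⁻²³ / (1.1×10⁻²)^2 = 1.5×10⁻¹⁹
[Mg²⁺] = 5.3×10⁻⁷ M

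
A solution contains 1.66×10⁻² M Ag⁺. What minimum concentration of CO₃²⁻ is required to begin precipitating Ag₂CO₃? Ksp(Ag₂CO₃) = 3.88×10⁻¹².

Precipitation begins when Q = Ksp.
Ag₂CO₃(s) ⇌ 2 Ag⁺(aq) + CO₃²⁻(aq)
Ksp = [Ag⁺]^2[CO₃²⁻] = [CO₃²⁻](1.66×10⁻²)^2
[CO₃²⁻] = 3.88×10⁻¹² / (1.66×10⁻²)^2 = 1.41×10⁻⁸
[CO₃²⁻] = 1.41×10⁻⁸ M

1.41×10⁻⁸ M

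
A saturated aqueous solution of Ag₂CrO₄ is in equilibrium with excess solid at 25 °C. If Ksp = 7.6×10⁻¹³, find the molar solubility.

5.7×10⁻⁵ M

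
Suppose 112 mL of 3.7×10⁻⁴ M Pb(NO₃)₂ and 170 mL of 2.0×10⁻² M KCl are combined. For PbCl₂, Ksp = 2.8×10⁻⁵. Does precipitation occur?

No

After mixing, V = 112 mL + 170 mL = 282 mL.
[Pb²⁺] = (3.7×10⁻⁴)(112)/282 = 1.5×10⁻⁴ M
[Cl⁻] = (2.0×10⁻²)(170)/282 = 1.2×10⁻² M
Q = [Pb²⁺][Cl⁻]^2 = 2.1×10⁻⁸
Q = 2.1×10⁻⁸ < Ksp = 2.8×10⁻⁵, so the solution is unsaturated and no precipitate forms.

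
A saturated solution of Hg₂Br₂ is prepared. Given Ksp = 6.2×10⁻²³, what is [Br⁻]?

5.0×10⁻⁸ M

Hg₂Br₂(s) ⇌ Hg₂²⁺(aq) + 2 Br⁻(aq)
For each mole of Hg₂Br₂ that dissolves per liter, [Hg₂²⁺] = s and [Br⁻] = 2s; let s denote this solubility.
Ksp = [Hg₂²⁺][Br⁻]^2 = s · (2s)^2 = 4s^3 = 6.2×10⁻²³
s = 2.5×10⁻⁸ M
[Br⁻] = 2s = 5.0×10⁻⁸ M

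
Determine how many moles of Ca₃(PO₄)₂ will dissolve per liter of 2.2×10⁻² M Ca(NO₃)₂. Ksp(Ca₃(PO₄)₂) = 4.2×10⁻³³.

9.9×10⁻¹⁵ M

Ca₃(PO₄)₂(s) ⇌ 3 Ca²⁺(aq) + 2 PO₄³⁻(aq)
Let s be the solubility of Ca₃(PO₄)₂ here. The common ion gives [Ca²⁺] ≈ 2.2×10⁻² M, and [PO₄³⁻] = 2s.
Ksp = [Ca²⁺]^3[PO₄³⁻]^2 = (2.2×10⁻²)^3(2s)^2
(2s)^2 = 4.2×10⁻³³ / (2.2×10⁻²)^3 = 3.9×10⁻²⁸
s = 9.9×10⁻¹⁵ M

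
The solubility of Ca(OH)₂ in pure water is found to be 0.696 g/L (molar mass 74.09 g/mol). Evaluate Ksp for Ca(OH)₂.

Ksp = 3.32×10⁻⁶

Molar solubility s = (0.696 g/L) / (74.09 g/mol) = 9.3940×10⁻³ mol/L
Ca(OH)₂(s) ⇌ Ca²⁺(aq) + 2 OH⁻(aq)
If s mol/L of Ca(OH)₂ dissolves, [Ca²⁺] = s and [OH⁻] = 2s.
Ksp = [Ca²⁺][OH⁻]^2 = s · (2s)^2 = 4s^3
Ksp = 4 × (9.3940×10⁻³)^3 = 3.32×10⁻⁶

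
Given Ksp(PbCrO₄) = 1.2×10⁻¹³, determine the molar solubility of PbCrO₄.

3.5×10⁻⁷ M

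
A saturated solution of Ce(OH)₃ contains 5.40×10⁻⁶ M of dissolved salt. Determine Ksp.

Ce(OH)₃(s) ⇌ Ce³⁺(aq) + 3 OH⁻(aq)
Let s be the molar solubility. Then [Ce³⁺] = s and [OH⁻] = 3s.
Ksp = [Ce³⁺][OH⁻]^3 = s · (3s)^3 = 27s^4
Ksp = 27 × (5.40×10⁻⁶)^4 = 2.30×10⁻²⁰

Ksp = 2.30×10⁻²⁰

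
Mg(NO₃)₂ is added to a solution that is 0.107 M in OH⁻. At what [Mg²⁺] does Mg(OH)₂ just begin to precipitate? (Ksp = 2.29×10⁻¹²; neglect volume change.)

Each salt precipitates once Q = Ksp for that salt.
Mg(OH)₂(s) ⇌ Mg²⁺(aq) + 2 OH⁻(aq)
Ksp = [Mg²⁺][OH⁻]^2 = [Mg²⁺](0.107)^2
[Mg²⁺] = 2.29×10⁻¹² / (0.107)^2 = 2.00×10⁻¹⁰
[Mg²⁺] = 2.00×10⁻¹⁰ M

2.00×10⁻¹⁰ M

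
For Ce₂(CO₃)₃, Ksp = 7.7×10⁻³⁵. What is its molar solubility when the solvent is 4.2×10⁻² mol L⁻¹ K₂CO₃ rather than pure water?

5.1×10⁻¹⁶ M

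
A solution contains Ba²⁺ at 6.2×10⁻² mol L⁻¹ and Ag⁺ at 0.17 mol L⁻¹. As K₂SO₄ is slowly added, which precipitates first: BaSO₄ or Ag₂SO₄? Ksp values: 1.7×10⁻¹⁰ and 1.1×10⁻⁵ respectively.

BaSO₄

A salt starts to precipitate once the ion product Q reaches its Ksp.
For BaSO₄: [SO₄²⁻] = (Ksp/[Ba²⁺]) = 2.7×10⁻⁹ mol L⁻¹
For Ag₂SO₄: [SO₄²⁻] = (Ksp/[Ag⁺]^2) = 3.8×10⁻⁴ mol L⁻¹
The smaller threshold [SO₄²⁻] is reached first, so BaSO₄ precipitates first.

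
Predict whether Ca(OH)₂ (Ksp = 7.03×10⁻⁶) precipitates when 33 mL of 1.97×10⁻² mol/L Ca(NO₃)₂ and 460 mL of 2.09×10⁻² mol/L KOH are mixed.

Total volume after mixing = 33 + 460 = 493 mL.
[Ca²⁺] = (1.97×10⁻²)(33)/493 = 1.32×10⁻³ mol/L
[OH⁻] = (2.09×10⁻²)(460)/493 = 1.95×10⁻² mol/L
Q = [Ca²⁺][OH⁻]^2 = 5.01×10⁻⁷
Q = 5.01×10⁻⁷ < Ksp = 7.03×10⁻⁶, so the solution is unsaturated and no precipitate forms.

No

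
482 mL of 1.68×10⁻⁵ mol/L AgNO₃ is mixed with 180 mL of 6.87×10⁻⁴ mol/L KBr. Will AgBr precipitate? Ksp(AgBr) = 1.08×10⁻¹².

Yes

Total volume after mixing = 482 + 180 = 662 mL.
[Ag⁺] = (1.68×10⁻⁵)(482)/662 = 1.22×10⁻⁵ mol/L
[Br⁻] = (6.87×10⁻⁴)(180)/662 = 1.87×10⁻⁴ mol/L
Q = [Ag⁺][Br⁻] = 2.28×10⁻⁹
Q = 2.28×10⁻⁹ > Ksp = 1.08×10⁻¹², so the solution is supersaturated and AgBr precipitates.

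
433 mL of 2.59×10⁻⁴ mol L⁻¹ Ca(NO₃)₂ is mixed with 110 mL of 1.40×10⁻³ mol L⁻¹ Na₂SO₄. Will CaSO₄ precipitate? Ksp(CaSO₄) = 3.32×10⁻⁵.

After mixing, V = 433 mL + 110 mL = 543 mL.
[Ca²⁺] = (2.59×10⁻⁴)(433)/543 = 2.07×10⁻⁴ mol L⁻¹
[SO₄²⁻] = (1.40×10⁻³)(110)/543 = 2.84×10⁻⁴ mol L⁻¹
Q = [Ca²⁺][SO₄²⁻] = 5.86×10⁻⁸
Q = 5.86×10⁻⁸ < Ksp = 3.32×10⁻⁵, so the solution is unsaturated and no precipitate forms.

No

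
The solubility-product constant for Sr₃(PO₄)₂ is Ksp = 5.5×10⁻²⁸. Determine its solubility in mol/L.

1.4×10⁻⁶ M

Sr₃(PO₄)₂(s) ⇌ 3 Sr²⁺(aq) + 2 PO₄³⁻(aq)
If s mol/L of Sr₃(PO₄)₂ dissolves, [Sr²⁺] = 3s and [PO₄³⁻] = 2s.
Ksp = [Sr²⁺]^3[PO₄³⁻]^2 = (3s)^3 · (2s)^2 = 108s^5
108s^5 = 5.5×10⁻²⁸  ⇒  s^5 = 5.1×10⁻³⁰
s = (5.1×10⁻³⁰)^(1/5) = 1.4×10⁻⁶ M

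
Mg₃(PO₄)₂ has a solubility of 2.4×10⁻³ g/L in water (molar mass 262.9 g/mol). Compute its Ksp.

s = (2.4×10⁻³ g L⁻¹)/(262.9 g mol⁻¹) = 9.129×10⁻⁶ M
Mg₃(PO₄)₂(s) ⇌ 3 Mg²⁺(aq) + 2 PO₄³⁻(aq)
If s mol/L of Mg₃(PO₄)₂ dissolves, [Mg²⁺] = 3s and [PO₄³⁻] = 2s.
Ksp = [Mg²⁺]^3[PO₄³⁻]^2 = (3s)^3 · (2s)^2 = 108s^5
Ksp = 108 × (9.129×10⁻⁶)^5 = 6.8×10⁻²⁴

Ksp = 6.8×10⁻²⁴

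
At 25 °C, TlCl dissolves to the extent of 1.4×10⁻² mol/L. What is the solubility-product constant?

Ksp = 2.0×10⁻⁴

TlCl(s) ⇌ Tl⁺(aq) + Cl⁻(aq)
Call the molar solubility s, so that [Tl⁺] = s and [Cl⁻] = s.
Ksp = [Tl⁺][Cl⁻] = s · s = s^2
Ksp = (1.4×10⁻²)^2 = 2.0×10⁻⁴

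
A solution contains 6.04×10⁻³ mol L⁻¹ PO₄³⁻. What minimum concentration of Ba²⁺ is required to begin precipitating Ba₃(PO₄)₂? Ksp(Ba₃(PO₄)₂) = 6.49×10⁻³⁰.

Precipitation of each salt begins when its ion product equals Ksp.
Ba₃(PO₄)₂(s) ⇌ 3 Ba²⁺(aq) + 2 PO₄³⁻(aq)
Ksp = [Ba²⁺]^3[PO₄³⁻]^2 = [Ba²⁺]^3(6.04×10⁻³)^2
[Ba²⁺]^3 = 6.49×10⁻³⁰ / (6.04×10⁻³)^2 = 1.78×10⁻²⁵
[Ba²⁺] = 5.62×10⁻⁹ mol L⁻¹

5.62×10⁻⁹ M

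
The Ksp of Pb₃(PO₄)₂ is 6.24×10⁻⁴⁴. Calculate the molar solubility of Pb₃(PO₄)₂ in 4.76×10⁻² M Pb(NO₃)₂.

Pb₃(PO₄)₂(s) ⇌ 3 Pb²⁺(aq) + 2 PO₄³⁻(aq)
Pb²⁺ is already present at 4.76×10⁻² M. If s mol/L of Pb₃(PO₄)₂ dissolves, [PO₄³⁻] = 2s while [Pb²⁺] ≈ 4.76×10⁻² M.
Ksp = [Pb²⁺]^3[PO₄³⁻]^2 = (4.76×10⁻²)^3(2s)^2
(2s)^2 = 6.24×10⁻⁴⁴ / (4.76×10⁻²)^3 = 5.79×10⁻⁴⁰
s = 1.20×10⁻²⁰ M

1.20×10⁻²⁰ M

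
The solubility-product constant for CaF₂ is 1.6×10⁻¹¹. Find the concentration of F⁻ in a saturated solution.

3.2×10⁻⁴ M

CaF₂(s) ⇌ Ca²⁺(aq) + 2 F⁻(aq)
With molar solubility s: [Ca²⁺] = s, [F⁻] = 2s.
Ksp = [Ca²⁺][F⁻]^2 = s · (2s)^2 = 4s^3 = 1.6×10⁻¹¹
s = 1.6×10⁻⁴ mol L⁻¹
[F⁻] = 2s = 3.2×10⁻⁴ mol L⁻¹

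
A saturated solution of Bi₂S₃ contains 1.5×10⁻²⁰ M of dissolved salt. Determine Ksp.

Ksp = 8.2×10⁻⁹⁸

Bi₂S₃(s) ⇌ 2 Bi³⁺(aq) + 3 S²⁻(aq)
With molar solubility s: [Bi³⁺] = 2s, [S²⁻] = 3s.
Ksp = [Bi³⁺]^2[S²⁻]^3 = (2s)^2 · (3s)^3 = 108s^5
Ksp = 108 × (1.5×10⁻²⁰)^5 = 8.2×10⁻⁹⁸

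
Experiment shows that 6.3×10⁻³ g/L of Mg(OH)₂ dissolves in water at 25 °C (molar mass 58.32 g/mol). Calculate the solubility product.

Convert to molarity: s = 6.3×10⁻³ / 58.32 = 1.080×10⁻⁴ mol/L
Mg(OH)₂(s) ⇌ Mg²⁺(aq) + 2 OH⁻(aq)
Call the molar solubility s, so that [Mg²⁺] = s and [OH⁻] = 2s.
Ksp = [Mg²⁺][OH⁻]^2 = s · (2s)^2 = 4s^3
Ksp = 4 × (1.080×10⁻⁴)^3 = 5.0×10⁻¹²

Ksp = 5.0×10⁻¹²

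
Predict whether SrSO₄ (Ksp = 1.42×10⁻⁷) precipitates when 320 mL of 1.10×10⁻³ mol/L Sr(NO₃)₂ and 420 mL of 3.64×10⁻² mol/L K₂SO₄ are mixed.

Yes

The combined volume is 740 mL.
[Sr²⁺] = (1.10×10⁻³)(320)/740 = 4.76×10⁻⁴ mol/L
[SO₄²⁻] = (3.64×10⁻²)(420)/740 = 2.07×10⁻² mol/L
Q = [Sr²⁺][SO₄²⁻] = 9.83×10⁻⁶
Because Q > Ksp (9.83×10⁻⁶ vs 1.42×10⁻⁷), a precipitate of SrSO₄ forms.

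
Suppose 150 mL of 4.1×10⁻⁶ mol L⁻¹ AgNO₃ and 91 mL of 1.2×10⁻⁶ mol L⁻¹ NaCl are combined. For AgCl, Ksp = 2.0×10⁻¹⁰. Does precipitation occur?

No

The combined volume is 241 mL.
[Ag⁺] = (4.1×10⁻⁶)(150)/241 = 2.6×10⁻⁶ mol L⁻¹
[Cl⁻] = (1.2×10⁻⁶)(91)/241 = 4.5×10⁻⁷ mol L⁻¹
Q = [Ag⁺][Cl⁻] = 1.2×10⁻¹²
Since Q (1.2×10⁻¹²) is less than Ksp (2.0×10⁻¹⁰), no AgCl precipitates.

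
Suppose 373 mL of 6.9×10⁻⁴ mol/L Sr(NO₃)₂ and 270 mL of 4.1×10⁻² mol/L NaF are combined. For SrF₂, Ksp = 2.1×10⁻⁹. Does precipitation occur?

After mixing, V = 373 mL + 270 mL = 643 mL.
[Sr²⁺] = (6.9×10⁻⁴)(373)/643 = 4.0×10⁻⁴ mol/L
[F⁻] = (4.1×10⁻²)(270)/643 = 1.7×10⁻² mol/L
Q = [Sr²⁺][F⁻]^2 = 1.2×10⁻⁷
Since Q (1.2×10⁻⁷) exceeds Ksp (2.1×10⁻⁹), SrF₂ will precipitate.

Yes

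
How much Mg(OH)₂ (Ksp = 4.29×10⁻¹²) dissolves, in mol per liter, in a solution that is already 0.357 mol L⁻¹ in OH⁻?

3.37×10⁻¹¹ M

Mg(OH)₂(s) ⇌ Mg²⁺(aq) + 2 OH⁻(aq)
With OH⁻ already at 0.357 mol L⁻¹ and s small, take [OH⁻] ≈ 0.357 mol L⁻¹ and [Mg²⁺] = s.
Ksp = [Mg²⁺][OH⁻]^2 = s(0.357)^2
s = 4.29×10⁻¹² / (0.357)^2 = 3.37×10⁻¹¹
s = 3.37×10⁻¹¹ mol L⁻¹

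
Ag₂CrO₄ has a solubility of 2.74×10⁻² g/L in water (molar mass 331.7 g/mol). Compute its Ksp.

Ksp = 2.25×10⁻¹²

Convert to molarity: s = 2.74×10⁻² / 331.7 = 8.2605×10⁻⁵ mol/L
Ag₂CrO₄(s) ⇌ 2 Ag⁺(aq) + CrO₄²⁻(aq)
For each mole of Ag₂CrO₄ that dissolves per liter, [Ag⁺] = 2s and [CrO₄²⁻] = s; let s denote this solubility.
Ksp = [Ag⁺]^2[CrO₄²⁻] = (2s)^2 · s = 4s^3
Ksp = 4 × (8.2605×10⁻⁵)^3 = 2.25×10⁻¹²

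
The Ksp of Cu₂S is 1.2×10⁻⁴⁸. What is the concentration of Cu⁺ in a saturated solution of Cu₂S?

1.3×10⁻¹⁶ M

Cu₂S(s) ⇌ 2 Cu⁺(aq) + S²⁻(aq)
For each mole of Cu₂S that dissolves per liter, [Cu⁺] = 2s and [S²⁻] = s; let s denote this solubility.
Ksp = [Cu⁺]^2[S²⁻] = (2s)^2 · s = 4s^3 = 1.2×10⁻⁴⁸
s = 6.7×10⁻¹⁷ mol L⁻¹
[Cu⁺] = 2s = 1.3×10⁻¹⁶ mol L⁻¹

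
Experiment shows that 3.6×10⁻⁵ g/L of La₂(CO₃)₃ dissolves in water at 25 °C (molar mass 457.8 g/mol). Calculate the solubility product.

Ksp = 3.2×10⁻³⁴

Convert to molarity: s = 3.6×10⁻⁵ / 457.8 = 7.864×10⁻⁸ mol/L
La₂(CO₃)₃(s) ⇌ 2 La³⁺(aq) + 3 CO₃²⁻(aq)
Let s be the molar solubility. Then [La³⁺] = 2s and [CO₃²⁻] = 3s.
Ksp = [La³⁺]^2[CO₃²⁻]^3 = (2s)^2 · (3s)^3 = 108s^5
Ksp = 108 × (7.864×10⁻⁸)^5 = 3.2×10⁻³⁴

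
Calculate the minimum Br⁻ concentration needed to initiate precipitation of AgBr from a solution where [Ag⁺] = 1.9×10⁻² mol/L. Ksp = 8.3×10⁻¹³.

4.4×10⁻¹¹ M

The threshold for precipitation is Q = Ksp.
AgBr(s) ⇌ Ag⁺(aq) + Br⁻(aq)
Ksp = [Ag⁺][Br⁻] = [Br⁻](1.9×10⁻²)
[Br⁻] = 8.3×10⁻¹³ / (1.9×10⁻²) = 4.4×10⁻¹¹
[Br⁻] = 4.4×10⁻¹¹ mol/L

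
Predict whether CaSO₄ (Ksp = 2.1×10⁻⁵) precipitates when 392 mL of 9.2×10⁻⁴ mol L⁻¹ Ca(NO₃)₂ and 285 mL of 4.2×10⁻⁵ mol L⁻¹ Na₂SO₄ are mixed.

No

After mixing, V = 392 mL + 285 mL = 677 mL.
[Ca²⁺] = (9.2×10⁻⁴)(392)/677 = 5.3×10⁻⁴ mol L⁻¹
[SO₄²⁻] = (4.2×10⁻⁵)(285)/677 = 1.8×10⁻⁵ mol L⁻¹
Q = [Ca²⁺][SO₄²⁻] = 9.4×10⁻⁹
Q < Ksp (9.4×10⁻⁹ vs 2.1×10⁻⁵); the solution remains unsaturated and no precipitate forms.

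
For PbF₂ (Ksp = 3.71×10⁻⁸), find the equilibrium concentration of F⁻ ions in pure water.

4.20×10⁻³ M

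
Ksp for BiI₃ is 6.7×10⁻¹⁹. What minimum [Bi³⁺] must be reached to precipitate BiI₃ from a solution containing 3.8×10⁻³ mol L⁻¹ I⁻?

The threshold for precipitation is Q = Ksp.
BiI₃(s) ⇌ Bi³⁺(aq) + 3 I⁻(aq)
Ksp = [Bi³⁺][I⁻]^3 = [Bi³⁺](3.8×10⁻³)^3
[Bi³⁺] = 6.7×10⁻¹⁹ / (3.8×10⁻³)^3 = 1.2×10⁻¹¹
[Bi³⁺] = 1.2×10⁻¹¹ mol L⁻¹

1.2×10⁻¹¹ M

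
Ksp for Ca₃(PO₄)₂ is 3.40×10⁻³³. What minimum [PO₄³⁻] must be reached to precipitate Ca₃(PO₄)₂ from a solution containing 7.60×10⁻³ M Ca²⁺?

Each salt precipitates once Q = Ksp for that salt.
Ca₃(PO₄)₂(s) ⇌ 3 Ca²⁺(aq) + 2 PO₄³⁻(aq)
Ksp = [Ca²⁺]^3[PO₄³⁻]^2 = [PO₄³⁻]^2(7.60×10⁻³)^3
[PO₄³⁻]^2 = 3.40×10⁻³³ / (7.60×10⁻³)^3 = 7.75×10⁻²⁷
[PO₄³⁻] = 8.80×10⁻¹⁴ M

8.80×10⁻¹⁴ M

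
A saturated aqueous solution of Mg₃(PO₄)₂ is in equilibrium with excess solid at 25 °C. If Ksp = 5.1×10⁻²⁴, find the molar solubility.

8.6×10⁻⁶ M

Mg₃(PO₄)₂(s) ⇌ 3 Mg²⁺(aq) + 2 PO₄³⁻(aq)
For each mole of Mg₃(PO₄)₂ that dissolves per liter, [Mg²⁺] = 3s and [PO₄³⁻] = 2s; let s denote this solubility.
Ksp = [Mg²⁺]^3[PO₄³⁻]^2 = (3s)^3 · (2s)^2 = 108s^5
108s^5 = 5.1×10⁻²⁴  ⇒  s^5 = 4.7×10⁻²⁶
s = 8.6×10⁻⁶ M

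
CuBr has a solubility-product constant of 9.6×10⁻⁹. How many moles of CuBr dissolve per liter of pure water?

CuBr(s) ⇌ Cu⁺(aq) + Br⁻(aq)
For each mole of CuBr that dissolves per liter, [Cu⁺] = s and [Br⁻] = s; let s denote this solubility.
Ksp = [Cu⁺][Br⁻] = s · s = s^2
s^2 = 9.6×10⁻⁹
s = 9.8×10⁻⁵ mol/L

9.8×10⁻⁵ M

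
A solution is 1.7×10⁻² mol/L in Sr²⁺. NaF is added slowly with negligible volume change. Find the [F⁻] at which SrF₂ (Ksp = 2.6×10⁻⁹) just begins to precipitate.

A salt starts to precipitate once the ion product Q reaches its Ksp.
SrF₂(s) ⇌ Sr²⁺(aq) + 2 F⁻(aq)
Ksp = [Sr²⁺][F⁻]^2 = [F⁻]^2(1.7×10⁻²)
[F⁻]^2 = 2.6×10⁻⁹ / (1.7×10⁻²) = 1.5×10⁻⁷
[F⁻] = 3.9×10⁻⁴ mol/L

3.9×10⁻⁴ M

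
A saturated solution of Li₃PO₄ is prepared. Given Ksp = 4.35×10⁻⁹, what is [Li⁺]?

1.07×10⁻² M

Li₃PO₄(s) ⇌ 3 Li⁺(aq) + PO₄³⁻(aq)
With molar solubility s: [Li⁺] = 3s, [PO₄³⁻] = s.
Ksp = [Li⁺]^3[PO₄³⁻] = (3s)^3 · s = 27s^4 = 4.35×10⁻⁹
s = 3.56×10⁻³ M
[Li⁺] = 3s = 1.07×10⁻² M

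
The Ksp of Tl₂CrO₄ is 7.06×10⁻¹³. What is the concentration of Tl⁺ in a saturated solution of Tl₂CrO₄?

Tl₂CrO₄(s) ⇌ 2 Tl⁺(aq) + CrO₄²⁻(aq)
Call the molar solubility s, so that [Tl⁺] = 2s and [CrO₄²⁻] = s.
Ksp = [Tl⁺]^2[CrO₄²⁻] = (2s)^2 · s = 4s^3 = 7.06×10⁻¹³
s = 5.61×10⁻⁵ mol L⁻¹
[Tl⁺] = 2s = 1.12×10⁻⁴ mol L⁻¹

1.12×10⁻⁴ M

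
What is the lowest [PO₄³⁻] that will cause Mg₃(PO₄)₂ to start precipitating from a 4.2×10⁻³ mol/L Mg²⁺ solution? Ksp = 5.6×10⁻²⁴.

8.7×10⁻⁹ M

The threshold for precipitation is Q = Ksp.
Mg₃(PO₄)₂(s) ⇌ 3 Mg²⁺(aq) + 2 PO₄³⁻(aq)
Ksp = [Mg²⁺]^3[PO₄³⁻]^2 = [PO₄³⁻]^2(4.2×10⁻³)^3
[PO₄³⁻]^2 = 5.6×10⁻²⁴ / (4.2×10⁻³)^3 = 7.6×10⁻¹⁷
[PO₄³⁻] = 8.7×10⁻⁹ mol/L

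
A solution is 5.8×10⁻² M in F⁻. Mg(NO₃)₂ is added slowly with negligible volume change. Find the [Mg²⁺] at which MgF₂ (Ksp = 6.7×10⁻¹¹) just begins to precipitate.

2.0×10⁻⁸ M

The threshold for precipitation is Q = Ksp.
MgF₂(s) ⇌ Mg²⁺(aq) + 2 F⁻(aq)
Ksp = [Mg²⁺][F⁻]^2 = [Mg²⁺](5.8×10⁻²)^2
[Mg²⁺] = 6.7×10⁻¹¹ / (5.8×10⁻²)^2 = 2.0×10⁻⁸
[Mg²⁺] = 2.0×10⁻⁸ M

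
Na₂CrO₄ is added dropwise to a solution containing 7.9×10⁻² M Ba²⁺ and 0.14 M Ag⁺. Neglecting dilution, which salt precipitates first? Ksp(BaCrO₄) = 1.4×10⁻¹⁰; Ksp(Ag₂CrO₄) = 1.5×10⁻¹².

Ag₂CrO₄

Precipitation of each salt begins when its ion product equals Ksp.
For BaCrO₄: [CrO₄²⁻] = (Ksp/[Ba²⁺]) = 1.8×10⁻⁹ M
For Ag₂CrO₄: [CrO₄²⁻] = (Ksp/[Ag⁺]^2) = 7.7×10⁻¹¹ M
Since Ag₂CrO₄ needs less CrO₄²⁻ to reach saturation, it precipitates first.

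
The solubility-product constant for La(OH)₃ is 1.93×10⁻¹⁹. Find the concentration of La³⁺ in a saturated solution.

La(OH)₃(s) ⇌ La³⁺(aq) + 3 OH⁻(aq)
Call the molar solubility s, so that [La³⁺] = s and [OH⁻] = 3s.
Ksp = [La³⁺][OH⁻]^3 = s · (3s)^3 = 27s^4 = 1.93×10⁻¹⁹
s = 9.19×10⁻⁶ mol L⁻¹
[La³⁺] = s = 9.19×10⁻⁶ mol L⁻¹

9.19×10⁻⁶ M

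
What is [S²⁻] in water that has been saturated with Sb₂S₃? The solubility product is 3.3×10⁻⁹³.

Sb₂S₃(s) ⇌ 2 Sb³⁺(aq) + 3 S²⁻(aq)
With molar solubility s: [Sb³⁺] = 2s, [S²⁻] = 3s.
Ksp = [Sb³⁺]^2[S²⁻]^3 = (2s)^2 · (3s)^3 = 108s^5 = 3.3×10⁻⁹³
s = 1.3×10⁻¹⁹ M
[S²⁻] = 3s = 3.8×10⁻¹⁹ M

3.8×10⁻¹⁹ M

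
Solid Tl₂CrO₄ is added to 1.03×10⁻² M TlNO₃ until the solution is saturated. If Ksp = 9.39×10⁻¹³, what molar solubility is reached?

8.85×10⁻⁹ M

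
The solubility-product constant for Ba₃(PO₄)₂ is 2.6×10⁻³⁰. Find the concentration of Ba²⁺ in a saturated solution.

Ba₃(PO₄)₂(s) ⇌ 3 Ba²⁺(aq) + 2 PO₄³⁻(aq)
With molar solubility s: [Ba²⁺] = 3s, [PO₄³⁻] = 2s.
Ksp = [Ba²⁺]^3[PO₄³⁻]^2 = (3s)^3 · (2s)^2 = 108s^5 = 2.6×10⁻³⁰
s = 4.7×10⁻⁷ mol L⁻¹
[Ba²⁺] = 3s = 1.4×10⁻⁶ mol L⁻¹

1.4×10⁻⁶ M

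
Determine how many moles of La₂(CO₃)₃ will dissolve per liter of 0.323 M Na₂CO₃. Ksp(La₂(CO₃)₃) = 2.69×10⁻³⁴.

4.47×10⁻¹⁷ M

La₂(CO₃)₃(s) ⇌ 2 La³⁺(aq) + 3 CO₃²⁻(aq)
CO₃²⁻ is already present at 0.323 M. If s mol/L of La₂(CO₃)₃ dissolves, [La³⁺] = 2s while [CO₃²⁻] ≈ 0.323 M.
Ksp = [La³⁺]^2[CO₃²⁻]^3 = (2s)^2(0.323)^3
(2s)^2 = 2.69×10⁻³⁴ / (0.323)^3 = 7.98×10⁻³³
s = 4.47×10⁻¹⁷ M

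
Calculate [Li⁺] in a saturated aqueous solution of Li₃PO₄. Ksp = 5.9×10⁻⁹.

1.2×10⁻² M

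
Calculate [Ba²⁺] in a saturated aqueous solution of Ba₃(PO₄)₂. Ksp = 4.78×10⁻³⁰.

1.61×10⁻⁶ M

Ba₃(PO₄)₂(s) ⇌ 3 Ba²⁺(aq) + 2 PO₄³⁻(aq)
For each mole of Ba₃(PO₄)₂ that dissolves per liter, [Ba²⁺] = 3s and [PO₄³⁻] = 2s; let s denote this solubility.
Ksp = [Ba²⁺]^3[PO₄³⁻]^2 = (3s)^3 · (2s)^2 = 108s^5 = 4.78×10⁻³⁰
s = 5.36×10⁻⁷ M
[Ba²⁺] = 3s = 1.61×10⁻⁶ M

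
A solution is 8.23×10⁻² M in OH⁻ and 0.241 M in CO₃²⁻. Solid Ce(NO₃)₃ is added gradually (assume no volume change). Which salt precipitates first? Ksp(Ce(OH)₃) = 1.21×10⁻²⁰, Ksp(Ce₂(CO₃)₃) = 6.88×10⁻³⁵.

Ce(OH)₃

The threshold for precipitation is Q = Ksp.
For Ce(OH)₃: [Ce³⁺] = (Ksp/[OH⁻]^3) = 2.17×10⁻¹⁷ M
For Ce₂(CO₃)₃: [Ce³⁺] = (Ksp/[CO₃²⁻]^3)^(1/2) = 7.01×10⁻¹⁷ M
Since Ce(OH)₃ needs less Ce³⁺ to reach saturation, it precipitates first.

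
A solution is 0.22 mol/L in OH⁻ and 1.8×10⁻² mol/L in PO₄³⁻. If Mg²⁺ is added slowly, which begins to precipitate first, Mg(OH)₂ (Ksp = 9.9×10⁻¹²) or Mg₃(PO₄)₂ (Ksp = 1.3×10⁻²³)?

The threshold for precipitation is Q = Ksp.
For Mg(OH)₂: [Mg²⁺] = (Ksp/[OH⁻]^2) = 2.0×10⁻¹⁰ mol/L
For Mg₃(PO₄)₂: [Mg²⁺] = (Ksp/[PO₄³⁻]^2)^(1/3) = 3.4×10⁻⁷ mol/L
The smaller threshold [Mg²⁺] is reached first, so Mg(OH)₂ precipitates first.

Mg(OH)₂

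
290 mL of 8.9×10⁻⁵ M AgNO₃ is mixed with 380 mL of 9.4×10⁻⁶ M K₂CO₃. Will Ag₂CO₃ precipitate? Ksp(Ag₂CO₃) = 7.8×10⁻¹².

The combined volume is 670 mL.
[Ag⁺] = (8.9×10⁻⁵)(290)/670 = 3.9×10⁻⁵ M
[CO₃²⁻] = (9.4×10⁻⁶)(380)/670 = 5.3×10⁻⁶ M
Q = [Ag⁺]^2[CO₃²⁻] = 7.9×10⁻¹⁵
Q < Ksp (7.9×10⁻¹⁵ vs 7.8×10⁻¹²); the solution remains unsaturated and no precipitate forms.

No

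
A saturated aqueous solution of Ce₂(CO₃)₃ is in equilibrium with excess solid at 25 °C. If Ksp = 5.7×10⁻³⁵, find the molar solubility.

Ce₂(CO₃)₃(s) ⇌ 2 Ce³⁺(aq) + 3 CO₃²⁻(aq)
For each mole of Ce₂(CO₃)₃ that dissolves per liter, [Ce³⁺] = 2s and [CO₃²⁻] = 3s; let s denote this solubility.
Ksp = [Ce³⁺]^2[CO₃²⁻]^3 = (2s)^2 · (3s)^3 = 108s^5
108s^5 = 5.7×10⁻³⁵  ⇒  s^5 = 5.3×10⁻³⁷
Taking the 5th root, s = 5.6×10⁻⁸ mol L⁻¹.

5.6×10⁻⁸ M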